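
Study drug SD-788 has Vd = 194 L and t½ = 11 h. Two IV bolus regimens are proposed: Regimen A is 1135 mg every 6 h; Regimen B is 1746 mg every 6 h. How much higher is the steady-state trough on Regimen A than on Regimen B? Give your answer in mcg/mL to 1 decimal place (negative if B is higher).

-6.9 mcg/mL

Regimen A: f = (1/2)^(6/11) ≈ 0.6852; Cmin,ss = (1135/194)·f/(1−f) ≈ 12.734 mcg/mL.
Regimen B: f = (1/2)^(6/11) ≈ 0.6852; Cmin,ss = (1746/194)·f/(1−f) ≈ 19.590 mcg/mL.
Difference ≈ 12.734 − 19.590 ≈ -6.856 mcg/mL.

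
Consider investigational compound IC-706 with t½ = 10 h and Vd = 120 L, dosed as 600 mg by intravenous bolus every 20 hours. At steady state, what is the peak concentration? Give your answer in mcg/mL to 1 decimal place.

6.7 mcg/mL

The dosing interval is 2 half-lives, so f = 2^(−2) = 0.25.
Accumulation ratio R = 1/(1 − f) = 1/0.75 = 4/3.
Single-dose peak C₀ = D/Vd = 600/120 = 5 mcg/mL.
Steady-state peak Cmax,ss = C₀·R = 5 × 4/3 ≈ 6.667 mcg/mL.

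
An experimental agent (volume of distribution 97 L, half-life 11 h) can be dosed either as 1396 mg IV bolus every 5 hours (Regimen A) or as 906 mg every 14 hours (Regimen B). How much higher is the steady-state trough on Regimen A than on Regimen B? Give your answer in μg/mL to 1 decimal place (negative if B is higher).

32.3 μg/mL

Regimen A: f = (1/2)^(5/11) ≈ 0.7297; Cmin,ss = (1396/97)·f/(1−f) ≈ 38.852 μg/mL.
Regimen B: f = (1/2)^(14/11) ≈ 0.4139; Cmin,ss = (906/97)·f/(1−f) ≈ 6.596 μg/mL.
Difference ≈ 38.852 − 6.596 ≈ 32.256 μg/mL.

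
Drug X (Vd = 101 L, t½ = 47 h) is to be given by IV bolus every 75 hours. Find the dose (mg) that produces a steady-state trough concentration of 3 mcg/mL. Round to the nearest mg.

τ/t½ = 75/47 ≈ 1.5957, so f = (1/2)^(75/47) ≈ 0.330851.
Cmin,ss = (D/Vd)·f/(1−f), so D = Cmin,ss·Vd·(1−f)/f.
D = 3 × 101 × (1−f)/f ≈ 3 × 101 × 2.02251 ≈ 612.82 mg.

613 mg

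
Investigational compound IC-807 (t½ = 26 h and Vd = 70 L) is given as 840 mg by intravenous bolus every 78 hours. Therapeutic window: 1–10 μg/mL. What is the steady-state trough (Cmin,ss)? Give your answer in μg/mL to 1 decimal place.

τ = 78 h = 3 half-lives, so f = (1/2)^3 = 0.125.
Accumulation ratio R = 1/(1 − f) = 1/0.875 = 8/7.
Single-dose peak C₀ = D/Vd = 840/70 = 12 μg/mL.
Steady-state peak Cmax,ss = C₀·R = 12 × 8/7 ≈ 13.714 μg/mL.
Steady-state trough Cmin,ss = Cmax,ss·f ≈ 13.714 × 0.125 ≈ 1.714 μg/mL.
Trough 1.7 μg/mL vs MEC 1 μg/mL: adequate.

1.7 μg/mL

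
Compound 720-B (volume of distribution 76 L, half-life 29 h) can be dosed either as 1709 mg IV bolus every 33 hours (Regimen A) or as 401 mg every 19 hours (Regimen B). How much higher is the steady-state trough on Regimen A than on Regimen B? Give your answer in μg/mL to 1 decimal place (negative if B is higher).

9.5 μg/mL

Regimen A: f = (1/2)^(33/29) ≈ 0.4544; Cmin,ss = (1709/76)·f/(1−f) ≈ 18.728 μg/mL.
Regimen B: f = (1/2)^(19/29) ≈ 0.6350; Cmin,ss = (401/76)·f/(1−f) ≈ 9.179 μg/mL.
Difference ≈ 18.728 − 9.179 ≈ 9.549 μg/mL.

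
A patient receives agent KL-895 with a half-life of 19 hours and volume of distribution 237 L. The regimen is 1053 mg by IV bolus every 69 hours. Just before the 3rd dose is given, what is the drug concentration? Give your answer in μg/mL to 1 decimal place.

f = (1/2)^(τ/t½) = (1/2)^(69/19) ≈ 0.0807.
C₀ = D/Vd = 1053/237 ≈ 4.443 μg/mL.
Before the 3rd dose, 2 doses have been given. Superposition: Cmin = C₀·(f + f²).
≈ 4.443 × (0.0807 + 0.0065) ≈ 4.443 × 0.0872 ≈ 0.387 μg/mL.

0.4 μg/mL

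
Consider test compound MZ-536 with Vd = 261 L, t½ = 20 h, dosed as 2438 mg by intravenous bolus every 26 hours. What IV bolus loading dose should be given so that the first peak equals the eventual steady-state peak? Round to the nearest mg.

f = (1/2)^(26/20) ≈ 0.406126; accumulation ratio R = 1/(1−f) ≈ 1.68386.
Loading dose to hit Cmax,ss on first dose: D_load = D_maint·R ≈ 2438 × 1.68386 ≈ 4105.25 mg.

4105 mg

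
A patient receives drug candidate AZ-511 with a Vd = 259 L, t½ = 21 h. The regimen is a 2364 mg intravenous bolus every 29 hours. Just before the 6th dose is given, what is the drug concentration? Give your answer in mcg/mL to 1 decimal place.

f = (1/2)^(τ/t½) = (1/2)^(29/21) ≈ 0.3840.
C₀ = D/Vd = 2364/259 ≈ 9.127 mcg/mL.
Before the 6th dose, 5 doses have been given. Superposition: Cmin = C₀·(f + f² + … + f^5).
≈ 9.127 × (0.3840 + 0.1475 + 0.0566 + 0.0217 + 0.0083) ≈ 9.127 × 0.6181 ≈ 5.641 mcg/mL.

5.6 mcg/mL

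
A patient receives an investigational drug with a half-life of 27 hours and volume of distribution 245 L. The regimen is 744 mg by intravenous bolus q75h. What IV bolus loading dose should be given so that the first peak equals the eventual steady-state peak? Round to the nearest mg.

871 mg

f = (1/2)^(75/27) ≈ 0.145816; accumulation ratio R = 1/(1−f) ≈ 1.17071.
Loading dose to hit Cmax,ss on first dose: D_load = D_maint·R ≈ 744 × 1.17071 ≈ 871.01 mg.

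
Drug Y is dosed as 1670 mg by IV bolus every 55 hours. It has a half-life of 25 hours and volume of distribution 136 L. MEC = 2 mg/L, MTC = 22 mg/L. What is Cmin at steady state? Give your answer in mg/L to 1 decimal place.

3.4 mg/L

k = ln2/t½ = ln2/25 ≈ 0.027726 h⁻¹; fraction remaining f = e^(−kτ) = e^(−0.027726×55) ≈ 0.2176.
Accumulation ratio R = 1/(1 − f) ≈ 1/0.7824 ≈ 1.2781.
Each bolus raises the concentration by D/Vd = 1670/136 ≈ 12.279 mg/L.
Cmax,ss = C₀/(1 − f) ≈ 12.279/0.7824 ≈ 15.694 mg/L.
One interval later, Cmin,ss = Cmax,ss·e^(−kτ) ≈ 15.694 × 0.2176 ≈ 3.415 mg/L.
Trough 3.4 mg/L vs MEC 2 mg/L: adequate.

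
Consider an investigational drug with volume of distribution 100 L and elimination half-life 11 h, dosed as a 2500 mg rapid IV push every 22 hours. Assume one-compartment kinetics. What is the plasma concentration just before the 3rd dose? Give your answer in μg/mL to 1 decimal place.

7.8 μg/mL

f = (1/2)^(τ/t½) = (1/2)^(22/11) ≈ 0.2500.
C₀ = D/Vd = 2500/100 ≈ 25.000 μg/mL.
Before the 3rd dose, 2 doses have been given. Superposition: Cmin = C₀·(f + f²).
≈ 25.000 × (0.2500 + 0.0625) ≈ 25.000 × 0.3125 ≈ 7.812 μg/mL.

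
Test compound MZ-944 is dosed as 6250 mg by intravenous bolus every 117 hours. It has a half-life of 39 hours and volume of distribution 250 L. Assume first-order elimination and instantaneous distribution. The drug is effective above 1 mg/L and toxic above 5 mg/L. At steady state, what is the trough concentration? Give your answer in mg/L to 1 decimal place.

The dosing interval is 3 half-lives, so f = 2^(−3) = 0.125.
At steady state, R = 1/(1 − 0.125) = 8/7.
Single-dose peak C₀ = D/Vd = 6250/250 = 25 mg/L.
Steady-state peak Cmax,ss = C₀·R = 25 × 8/7 ≈ 28.571 mg/L.
Steady-state trough Cmin,ss = Cmax,ss·f ≈ 28.571 × 0.125 ≈ 3.571 mg/L.
Trough 3.6 mg/L vs MEC 1 mg/L: adequate.

3.6 mg/L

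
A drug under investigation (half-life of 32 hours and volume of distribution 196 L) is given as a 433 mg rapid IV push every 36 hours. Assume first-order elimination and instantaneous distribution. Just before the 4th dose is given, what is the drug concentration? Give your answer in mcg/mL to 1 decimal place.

f = (1/2)^(τ/t½) = (1/2)^(36/32) ≈ 0.4585.
C₀ = D/Vd = 433/196 ≈ 2.209 mcg/mL.
Before the 4th dose, 3 doses have been given. Superposition: Cmin = C₀·(f + f² + … + f^3).
≈ 2.209 × (0.4585 + 0.2102 + 0.0964) ≈ 2.209 × 0.7651 ≈ 1.690 mcg/mL.

1.7 mcg/mL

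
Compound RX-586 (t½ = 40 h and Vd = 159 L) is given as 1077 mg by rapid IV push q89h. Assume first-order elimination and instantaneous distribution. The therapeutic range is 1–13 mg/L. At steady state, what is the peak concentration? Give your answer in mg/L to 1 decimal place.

8.6 mg/L

k = ln2/t½ = ln2/40 ≈ 0.017329 h⁻¹; fraction remaining f = e^(−kτ) = e^(−0.017329×89) ≈ 0.2139.
At steady state, accumulation factor R = 1/(1 − e^(−kτ)) ≈ 1.2721.
Each bolus raises the concentration by D/Vd = 1077/159 ≈ 6.774 mg/L.
Steady-state peak Cmax,ss = C₀·R ≈ 6.774 × 1.2721 ≈ 8.617 mg/L.
Peak 8.6 mg/L vs MTC 13 mg/L: below toxic threshold.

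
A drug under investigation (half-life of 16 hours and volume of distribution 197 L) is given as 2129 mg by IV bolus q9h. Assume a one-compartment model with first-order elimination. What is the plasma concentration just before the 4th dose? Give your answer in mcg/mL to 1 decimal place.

15.6 mcg/mL

f = (1/2)^(τ/t½) = (1/2)^(9/16) ≈ 0.6771.
C₀ = D/Vd = 2129/197 ≈ 10.807 mcg/mL.
Before the 4th dose, 3 doses have been given. Superposition: Cmin = C₀·(f + f² + … + f^3).
≈ 10.807 × (0.6771 + 0.4585 + 0.3104) ≈ 10.807 × 1.4460 ≈ 15.627 mcg/mL.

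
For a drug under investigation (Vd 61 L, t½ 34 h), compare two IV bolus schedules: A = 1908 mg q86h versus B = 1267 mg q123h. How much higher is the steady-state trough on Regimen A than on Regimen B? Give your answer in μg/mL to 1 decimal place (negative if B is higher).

4.7 μg/mL

Regimen A: f = (1/2)^(86/34) ≈ 0.1732; Cmin,ss = (1908/61)·f/(1−f) ≈ 6.552 μg/mL.
Regimen B: f = (1/2)^(123/34) ≈ 0.0815; Cmin,ss = (1267/61)·f/(1−f) ≈ 1.843 μg/mL.
Difference ≈ 6.552 − 1.843 ≈ 4.709 μg/mL.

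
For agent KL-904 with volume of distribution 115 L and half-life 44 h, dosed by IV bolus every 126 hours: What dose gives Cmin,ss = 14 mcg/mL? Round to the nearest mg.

10108 mg

τ/t½ = 126/44 ≈ 2.8636, so f = (1/2)^(126/44) ≈ 0.137391.
Cmin,ss = (D/Vd)·f/(1−f), so D = Cmin,ss·Vd·(1−f)/f.
D = 14 × 115 × (1−f)/f ≈ 14 × 115 × 6.27850 ≈ 10108.39 mg.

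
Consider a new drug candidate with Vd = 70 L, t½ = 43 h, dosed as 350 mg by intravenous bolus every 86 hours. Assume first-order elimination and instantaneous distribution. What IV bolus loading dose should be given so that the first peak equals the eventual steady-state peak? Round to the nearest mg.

f = (1/2)^(86/43) ≈ 0.250000; accumulation ratio R = 1/(1−f) ≈ 1.33333.
Loading dose to hit Cmax,ss on first dose: D_load = D_maint·R ≈ 350 × 1.33333 ≈ 466.67 mg.

467 mg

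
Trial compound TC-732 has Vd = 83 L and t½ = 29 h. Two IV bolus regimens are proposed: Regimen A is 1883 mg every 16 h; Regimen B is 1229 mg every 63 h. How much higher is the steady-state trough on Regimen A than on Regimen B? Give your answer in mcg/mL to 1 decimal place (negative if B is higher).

Regimen A: f = (1/2)^(16/29) ≈ 0.6822; Cmin,ss = (1883/83)·f/(1−f) ≈ 48.700 mcg/mL.
Regimen B: f = (1/2)^(63/29) ≈ 0.2218; Cmin,ss = (1229/83)·f/(1−f) ≈ 4.220 mcg/mL.
Difference ≈ 48.700 − 4.220 ≈ 44.480 mcg/mL.

44.5 mcg/mL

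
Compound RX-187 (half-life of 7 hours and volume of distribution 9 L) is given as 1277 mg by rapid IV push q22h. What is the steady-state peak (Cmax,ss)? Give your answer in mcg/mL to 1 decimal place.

160.0 mcg/mL

k = ln2/t½ = ln2/7 ≈ 0.099021 h⁻¹; fraction remaining f = e^(−kτ) = e^(−0.099021×22) ≈ 0.1132.
At steady state, accumulation factor R = 1/(1 − e^(−kτ)) ≈ 1.1276.
Each bolus raises the concentration by D/Vd = 1277/9 ≈ 141.889 mcg/mL.
Steady-state peak Cmax,ss = C₀·R ≈ 141.889 × 1.1276 ≈ 159.994 mcg/mL.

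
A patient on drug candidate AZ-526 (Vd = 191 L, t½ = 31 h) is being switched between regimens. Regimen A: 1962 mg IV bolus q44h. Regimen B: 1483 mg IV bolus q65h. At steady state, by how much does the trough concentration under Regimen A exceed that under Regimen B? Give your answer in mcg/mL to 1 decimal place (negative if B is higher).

Regimen A: f = (1/2)^(44/31) ≈ 0.3739; Cmin,ss = (1962/191)·f/(1−f) ≈ 6.134 mcg/mL.
Regimen B: f = (1/2)^(65/31) ≈ 0.2338; Cmin,ss = (1483/191)·f/(1−f) ≈ 2.369 mcg/mL.
Difference ≈ 6.134 − 2.369 ≈ 3.765 mcg/mL.

3.8 mcg/mL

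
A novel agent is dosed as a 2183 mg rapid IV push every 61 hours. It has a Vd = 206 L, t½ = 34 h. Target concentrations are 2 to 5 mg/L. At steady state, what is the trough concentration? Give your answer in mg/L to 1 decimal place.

Over one 61-h interval, 61/34 ≈ 1.7941 half-lives elapse, leaving f ≈ 0.2883 of each dose.
Accumulation ratio R = 1/(1 − f) ≈ 1/0.7117 ≈ 1.4051.
Each bolus raises the concentration by D/Vd = 2183/206 ≈ 10.597 mg/L.
Steady-state peak Cmax,ss = C₀·R ≈ 10.597 × 1.4051 ≈ 14.890 mg/L.
One interval later, Cmin,ss = Cmax,ss·e^(−kτ) ≈ 14.890 × 0.2883 ≈ 4.293 mg/L.
Trough 4.3 mg/L vs MEC 2 mg/L: adequate.

4.3 mg/L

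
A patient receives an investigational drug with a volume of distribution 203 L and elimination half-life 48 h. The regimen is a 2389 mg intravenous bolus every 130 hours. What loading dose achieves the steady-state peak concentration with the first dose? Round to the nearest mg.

2821 mg

f = (1/2)^(130/48) ≈ 0.153007; accumulation ratio R = 1/(1−f) ≈ 1.18065.
Loading dose to hit Cmax,ss on first dose: D_load = D_maint·R ≈ 2389 × 1.18065 ≈ 2820.57 mg.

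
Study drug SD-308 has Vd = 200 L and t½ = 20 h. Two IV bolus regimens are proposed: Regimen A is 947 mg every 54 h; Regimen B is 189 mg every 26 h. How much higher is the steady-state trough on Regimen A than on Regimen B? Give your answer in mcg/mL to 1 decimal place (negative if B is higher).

Regimen A: f = (1/2)^(54/20) ≈ 0.1539; Cmin,ss = (947/200)·f/(1−f) ≈ 0.861 mcg/mL.
Regimen B: f = (1/2)^(26/20) ≈ 0.4061; Cmin,ss = (189/200)·f/(1−f) ≈ 0.646 mcg/mL.
Difference ≈ 0.861 − 0.646 ≈ 0.215 mcg/mL.

0.2 mcg/mL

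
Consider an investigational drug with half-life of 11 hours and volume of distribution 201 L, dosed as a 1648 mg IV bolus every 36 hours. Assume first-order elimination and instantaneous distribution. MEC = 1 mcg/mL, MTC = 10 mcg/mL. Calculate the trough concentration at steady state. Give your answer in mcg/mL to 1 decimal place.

0.9 mcg/mL

Over one 36-h interval, 36/11 ≈ 3.2727 half-lives elapse, leaving f ≈ 0.1035 of each dose.
Each bolus raises the concentration by D/Vd = 1648/201 ≈ 8.199 mcg/mL.
Steady-state trough Cmin,ss = C₀·f/(1−f) ≈ 8.199 × 0.1035/0.8965 ≈ 0.947 mcg/mL.
Trough 0.9 mcg/mL vs MEC 1 mcg/mL: subtherapeutic.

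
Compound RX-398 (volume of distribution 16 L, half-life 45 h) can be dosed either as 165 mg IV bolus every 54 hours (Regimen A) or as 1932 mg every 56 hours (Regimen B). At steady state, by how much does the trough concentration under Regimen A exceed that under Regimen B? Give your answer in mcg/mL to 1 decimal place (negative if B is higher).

Regimen A: f = (1/2)^(54/45) ≈ 0.4353; Cmin,ss = (165/16)·f/(1−f) ≈ 7.949 mcg/mL.
Regimen B: f = (1/2)^(56/45) ≈ 0.4221; Cmin,ss = (1932/16)·f/(1−f) ≈ 88.196 mcg/mL.
Difference ≈ 7.949 − 88.196 ≈ -80.247 mcg/mL.

-80.2 mcg/mL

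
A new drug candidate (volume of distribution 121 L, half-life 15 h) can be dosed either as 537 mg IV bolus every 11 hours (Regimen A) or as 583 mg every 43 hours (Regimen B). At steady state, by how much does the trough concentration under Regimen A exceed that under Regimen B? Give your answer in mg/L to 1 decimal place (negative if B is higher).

Regimen A: f = (1/2)^(11/15) ≈ 0.6015; Cmin,ss = (537/121)·f/(1−f) ≈ 6.699 mg/L.
Regimen B: f = (1/2)^(43/15) ≈ 0.1371; Cmin,ss = (583/121)·f/(1−f) ≈ 0.766 mg/L.
Difference ≈ 6.699 − 0.766 ≈ 5.933 mg/L.

5.9 mg/L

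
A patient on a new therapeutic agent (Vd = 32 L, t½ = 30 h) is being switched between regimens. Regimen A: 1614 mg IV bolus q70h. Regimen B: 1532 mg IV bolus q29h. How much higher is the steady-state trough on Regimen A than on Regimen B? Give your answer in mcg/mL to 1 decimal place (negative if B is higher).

-37.7 mcg/mL

Regimen A: f = (1/2)^(70/30) ≈ 0.1984; Cmin,ss = (1614/32)·f/(1−f) ≈ 12.484 mcg/mL.
Regimen B: f = (1/2)^(29/30) ≈ 0.5117; Cmin,ss = (1532/32)·f/(1−f) ≈ 50.169 mcg/mL.
Difference ≈ 12.484 − 50.169 ≈ -37.685 mcg/mL.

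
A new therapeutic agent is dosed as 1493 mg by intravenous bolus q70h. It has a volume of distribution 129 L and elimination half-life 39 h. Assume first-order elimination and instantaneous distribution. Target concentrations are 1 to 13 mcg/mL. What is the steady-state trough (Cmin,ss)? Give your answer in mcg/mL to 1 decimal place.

k = ln2/t½ = ln2/39 ≈ 0.017773 h⁻¹; fraction remaining f = e^(−kτ) = e^(−0.017773×70) ≈ 0.2882.
Accumulation ratio R = 1/(1 − f) ≈ 1/0.7118 ≈ 1.4049.
Single-dose peak C₀ = D/Vd = 1493/129 ≈ 11.574 mcg/mL.
Cmax,ss = C₀/(1 − f) ≈ 11.574/0.7118 ≈ 16.260 mcg/mL.
Steady-state trough Cmin,ss = Cmax,ss·f ≈ 16.260 × 0.2882 ≈ 4.686 mcg/mL.
Trough 4.7 mcg/mL vs MEC 1 mcg/mL: adequate.

4.7 mcg/mL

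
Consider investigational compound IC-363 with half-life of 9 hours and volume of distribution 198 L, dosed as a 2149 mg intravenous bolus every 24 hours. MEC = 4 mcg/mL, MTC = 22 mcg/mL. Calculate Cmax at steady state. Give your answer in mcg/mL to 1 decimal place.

12.9 mcg/mL

k = ln2/t½ = ln2/9 ≈ 0.077016 h⁻¹; fraction remaining f = e^(−kτ) = e^(−0.077016×24) ≈ 0.1575.
Accumulation ratio R = 1/(1 − f) ≈ 1/0.8425 ≈ 1.1869.
Each bolus raises the concentration by D/Vd = 2149/198 ≈ 10.854 mcg/mL.
Steady-state peak Cmax,ss = C₀·R ≈ 10.854 × 1.1869 ≈ 12.883 mcg/mL.
Peak 12.9 mcg/mL vs MTC 22 mcg/mL: below toxic threshold.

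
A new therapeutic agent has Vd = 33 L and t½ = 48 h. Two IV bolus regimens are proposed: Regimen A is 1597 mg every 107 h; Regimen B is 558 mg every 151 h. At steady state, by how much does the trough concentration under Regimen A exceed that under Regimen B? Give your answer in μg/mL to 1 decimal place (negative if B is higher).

11.0 μg/mL

Regimen A: f = (1/2)^(107/48) ≈ 0.2133; Cmin,ss = (1597/33)·f/(1−f) ≈ 13.121 μg/mL.
Regimen B: f = (1/2)^(151/48) ≈ 0.1130; Cmin,ss = (558/33)·f/(1−f) ≈ 2.154 μg/mL.
Difference ≈ 13.121 − 2.154 ≈ 10.967 μg/mL.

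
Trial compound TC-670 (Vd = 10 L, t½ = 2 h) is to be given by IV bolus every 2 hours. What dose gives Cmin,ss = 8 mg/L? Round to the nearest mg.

τ/t½ = 2/2 ≈ 1, so f = (1/2)^(2/2) ≈ 0.500000.
Cmin,ss = (D/Vd)·f/(1−f), so D = Cmin,ss·Vd·(1−f)/f.
D = 8 × 10 × (1−f)/f ≈ 8 × 10 × 1.00000 ≈ 80.00 mg.

80 mg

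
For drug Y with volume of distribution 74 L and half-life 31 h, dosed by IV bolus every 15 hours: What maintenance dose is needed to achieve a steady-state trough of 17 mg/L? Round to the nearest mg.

τ/t½ = 15/31 ≈ 0.48387, so f = (1/2)^(15/31) ≈ 0.715056.
Cmin,ss = (D/Vd)·f/(1−f), so D = Cmin,ss·Vd·(1−f)/f.
D = 17 × 74 × (1−f)/f ≈ 17 × 74 × 0.39849 ≈ 501.30 mg.

501 mg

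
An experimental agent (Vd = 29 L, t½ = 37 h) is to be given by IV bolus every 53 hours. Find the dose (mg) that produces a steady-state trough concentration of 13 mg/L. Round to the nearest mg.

τ/t½ = 53/37 ≈ 1.4324, so f = (1/2)^(53/37) ≈ 0.370506.
Cmin,ss = (D/Vd)·f/(1−f), so D = Cmin,ss·Vd·(1−f)/f.
D = 13 × 29 × (1−f)/f ≈ 13 × 29 × 1.69901 ≈ 640.53 mg.

641 mg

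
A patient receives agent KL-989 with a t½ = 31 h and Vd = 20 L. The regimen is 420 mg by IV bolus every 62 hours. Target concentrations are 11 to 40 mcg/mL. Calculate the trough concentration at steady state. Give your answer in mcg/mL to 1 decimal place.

7.0 mcg/mL

The dosing interval is 2 half-lives, so f = 2^(−2) = 0.25.
At steady state, R = 1/(1 − 0.25) = 4/3.
Single-dose peak C₀ = D/Vd = 420/20 = 21 mcg/mL.
Steady-state peak Cmax,ss = C₀·R = 21 × 4/3 ≈ 28.000 mcg/mL.
Steady-state trough Cmin,ss = Cmax,ss·f ≈ 28.000 × 0.25 ≈ 7.000 mcg/mL.
Trough 7.0 mcg/mL vs MEC 11 mcg/mL: subtherapeutic.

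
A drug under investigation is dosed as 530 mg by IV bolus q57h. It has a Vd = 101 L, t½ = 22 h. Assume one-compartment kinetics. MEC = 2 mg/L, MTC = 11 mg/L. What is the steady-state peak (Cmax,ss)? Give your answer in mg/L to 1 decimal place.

6.3 mg/L

τ/t½ = 57/22 ≈ 2.5909, so fraction remaining f = (1/2)^(57/22) ≈ 0.1660.
Accumulation ratio R = 1/(1 − f) ≈ 1/0.8340 ≈ 1.1990.
Each bolus raises the concentration by D/Vd = 530/101 ≈ 5.248 mg/L.
Steady-state peak Cmax,ss = C₀·R ≈ 5.248 × 1.1990 ≈ 6.292 mg/L.
Peak 6.3 mg/L vs MTC 11 mg/L: below toxic threshold.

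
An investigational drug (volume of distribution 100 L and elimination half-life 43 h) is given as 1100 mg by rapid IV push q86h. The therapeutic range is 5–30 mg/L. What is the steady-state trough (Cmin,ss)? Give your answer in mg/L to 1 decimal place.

3.7 mg/L

τ = 86 h = 2 half-lives, so f = (1/2)^2 = 0.25.
Accumulation ratio R = 1/(1 − f) = 1/0.75 = 4/3.
Single-dose peak C₀ = D/Vd = 1100/100 = 11 mg/L.
Steady-state peak Cmax,ss = C₀·R = 11 × 4/3 ≈ 14.667 mg/L.
Steady-state trough Cmin,ss = Cmax,ss·f ≈ 14.667 × 0.25 ≈ 3.667 mg/L.
Trough 3.7 mg/L vs MEC 5 mg/L: subtherapeutic.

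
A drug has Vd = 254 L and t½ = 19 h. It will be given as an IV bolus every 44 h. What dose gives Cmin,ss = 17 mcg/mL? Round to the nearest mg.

17180 mg

τ/t½ = 44/19 ≈ 2.3158, so f = (1/2)^(44/19) ≈ 0.200853.
Cmin,ss = (D/Vd)·f/(1−f), so D = Cmin,ss·Vd·(1−f)/f.
D = 17 × 254 × (1−f)/f ≈ 17 × 254 × 3.97877 ≈ 17180.33 mg.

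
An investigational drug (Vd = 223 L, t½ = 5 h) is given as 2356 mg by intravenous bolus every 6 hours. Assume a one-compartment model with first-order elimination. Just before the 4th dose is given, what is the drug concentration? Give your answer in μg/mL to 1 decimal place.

f = (1/2)^(τ/t½) = (1/2)^(6/5) ≈ 0.4353.
C₀ = D/Vd = 2356/223 ≈ 10.565 μg/mL.
Before the 4th dose, 3 doses have been given. Superposition: Cmin = C₀·(f + f² + … + f^3).
≈ 10.565 × (0.4353 + 0.1895 + 0.0825) ≈ 10.565 × 0.7073 ≈ 7.473 μg/mL.

7.5 μg/mL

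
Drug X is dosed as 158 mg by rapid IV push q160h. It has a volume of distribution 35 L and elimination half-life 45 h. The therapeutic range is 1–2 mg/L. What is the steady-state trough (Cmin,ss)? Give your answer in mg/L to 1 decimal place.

Over one 160-h interval, 160/45 ≈ 3.5556 half-lives elapse, leaving f ≈ 0.0850 of each dose.
Accumulation ratio R = 1/(1 − f) ≈ 1/0.9150 ≈ 1.0929.
Single-dose peak C₀ = D/Vd = 158/35 ≈ 4.514 mg/L.
Cmax,ss = C₀/(1 − f) ≈ 4.514/0.9150 ≈ 4.933 mg/L.
One interval later, Cmin,ss = Cmax,ss·e^(−kτ) ≈ 4.933 × 0.0850 ≈ 0.419 mg/L.
Trough 0.4 mg/L vs MEC 1 mg/L: subtherapeutic.

0.4 mg/L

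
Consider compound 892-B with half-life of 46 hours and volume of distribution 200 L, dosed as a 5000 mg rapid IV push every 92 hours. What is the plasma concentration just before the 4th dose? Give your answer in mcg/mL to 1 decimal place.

f = (1/2)^(τ/t½) = (1/2)^(92/46) ≈ 0.2500.
C₀ = D/Vd = 5000/200 ≈ 25.000 mcg/mL.
Before the 4th dose, 3 doses have been given. Superposition: Cmin = C₀·(f + f² + … + f^3).
≈ 25.000 × (0.2500 + 0.0625 + 0.0156) ≈ 25.000 × 0.3281 ≈ 8.203 mcg/mL.

8.2 mcg/mL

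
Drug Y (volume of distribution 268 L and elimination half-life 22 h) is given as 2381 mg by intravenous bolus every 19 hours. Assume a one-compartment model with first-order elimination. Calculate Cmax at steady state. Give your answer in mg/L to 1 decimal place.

19.7 mg/L

k = ln2/t½ = ln2/22 ≈ 0.031507 h⁻¹; fraction remaining f = e^(−kτ) = e^(−0.031507×19) ≈ 0.5496.
At steady state, accumulation factor R = 1/(1 − e^(−kτ)) ≈ 2.2202.
Each bolus raises the concentration by D/Vd = 2381/268 ≈ 8.884 mg/L.
Steady-state peak Cmax,ss = C₀·R ≈ 8.884 × 2.2202 ≈ 19.724 mg/L.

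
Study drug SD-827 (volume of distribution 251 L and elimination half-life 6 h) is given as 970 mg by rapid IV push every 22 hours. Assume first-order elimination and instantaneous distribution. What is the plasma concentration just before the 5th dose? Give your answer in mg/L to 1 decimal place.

f = (1/2)^(τ/t½) = (1/2)^(22/6) ≈ 0.0787.
C₀ = D/Vd = 970/251 ≈ 3.865 mg/L.
Before the 5th dose, 4 doses have been given. Superposition: Cmin = C₀·(f + f² + … + f^4).
≈ 3.865 × (0.0787 + 0.0062 + 0.0005 + 0.0000) ≈ 3.865 × 0.0854 ≈ 0.330 mg/L.

0.3 mg/L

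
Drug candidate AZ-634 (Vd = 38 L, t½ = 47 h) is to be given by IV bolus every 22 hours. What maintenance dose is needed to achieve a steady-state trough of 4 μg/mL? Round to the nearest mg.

τ/t½ = 22/47 ≈ 0.46809, so f = (1/2)^(22/47) ≈ 0.722923.
Cmin,ss = (D/Vd)·f/(1−f), so D = Cmin,ss·Vd·(1−f)/f.
D = 4 × 38 × (1−f)/f ≈ 4 × 38 × 0.38327 ≈ 58.26 mg.

58 mg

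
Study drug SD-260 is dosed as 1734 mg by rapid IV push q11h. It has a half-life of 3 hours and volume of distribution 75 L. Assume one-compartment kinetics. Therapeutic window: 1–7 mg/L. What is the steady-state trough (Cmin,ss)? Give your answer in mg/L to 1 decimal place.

Over one 11-h interval, 11/3 ≈ 3.6667 half-lives elapse, leaving f ≈ 0.0787 of each dose.
At steady state, accumulation factor R = 1/(1 − e^(−kτ)) ≈ 1.0854.
Single-dose peak C₀ = D/Vd = 1734/75 ≈ 23.120 mg/L.
Cmax,ss = C₀/(1 − f) ≈ 23.120/0.9213 ≈ 25.095 mg/L.
One interval later, Cmin,ss = Cmax,ss·e^(−kτ) ≈ 25.095 × 0.0787 ≈ 1.975 mg/L.
Trough 2.0 mg/L vs MEC 1 mg/L: adequate.

2.0 mg/L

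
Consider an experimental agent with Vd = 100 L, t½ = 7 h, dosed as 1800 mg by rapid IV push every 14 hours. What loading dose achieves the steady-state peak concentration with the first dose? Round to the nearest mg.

f = (1/2)^(14/7) ≈ 0.250000; accumulation ratio R = 1/(1−f) ≈ 1.33333.
Loading dose to hit Cmax,ss on first dose: D_load = D_maint·R ≈ 1800 × 1.33333 ≈ 2399.99 mg.

2400 mg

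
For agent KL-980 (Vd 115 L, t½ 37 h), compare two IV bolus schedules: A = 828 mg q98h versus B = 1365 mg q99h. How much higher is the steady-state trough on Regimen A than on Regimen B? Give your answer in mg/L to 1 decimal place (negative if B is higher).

Regimen A: f = (1/2)^(98/37) ≈ 0.1595; Cmin,ss = (828/115)·f/(1−f) ≈ 1.366 mg/L.
Regimen B: f = (1/2)^(99/37) ≈ 0.1565; Cmin,ss = (1365/115)·f/(1−f) ≈ 2.202 mg/L.
Difference ≈ 1.366 − 2.202 ≈ -0.836 mg/L.

-0.8 mg/L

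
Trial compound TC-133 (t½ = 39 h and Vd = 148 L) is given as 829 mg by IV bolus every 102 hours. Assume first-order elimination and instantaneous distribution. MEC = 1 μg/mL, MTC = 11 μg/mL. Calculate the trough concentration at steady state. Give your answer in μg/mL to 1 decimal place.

1.1 μg/mL

k = ln2/t½ = ln2/39 ≈ 0.017773 h⁻¹; fraction remaining f = e^(−kτ) = e^(−0.017773×102) ≈ 0.1632.
Accumulation ratio R = 1/(1 − f) ≈ 1/0.8368 ≈ 1.1950.
Each bolus raises the concentration by D/Vd = 829/148 ≈ 5.601 μg/mL.
Cmax,ss = C₀/(1 − f) ≈ 5.601/0.8368 ≈ 6.693 μg/mL.
Steady-state trough Cmin,ss = Cmax,ss·f ≈ 6.693 × 0.1632 ≈ 1.092 μg/mL.
Trough 1.1 μg/mL vs MEC 1 μg/mL: adequate.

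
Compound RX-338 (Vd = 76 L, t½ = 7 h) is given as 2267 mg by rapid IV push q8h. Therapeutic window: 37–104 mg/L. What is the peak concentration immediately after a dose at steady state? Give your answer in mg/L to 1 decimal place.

k = ln2/t½ = ln2/7 ≈ 0.099021 h⁻¹; fraction remaining f = e^(−kτ) = e^(−0.099021×8) ≈ 0.4529.
Accumulation ratio R = 1/(1 − f) ≈ 1/0.5471 ≈ 1.8278.
Each bolus raises the concentration by D/Vd = 2267/76 ≈ 29.829 mg/L.
Cmax,ss = C₀/(1 − f) ≈ 29.829/0.5471 ≈ 54.522 mg/L.
Peak 54.5 mg/L vs MTC 104 mg/L: below toxic threshold.

54.5 mg/L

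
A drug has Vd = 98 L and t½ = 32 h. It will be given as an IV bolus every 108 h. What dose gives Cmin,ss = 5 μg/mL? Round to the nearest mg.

τ/t½ = 108/32 ≈ 3.375, so f = (1/2)^(108/32) ≈ 0.096388.
Cmin,ss = (D/Vd)·f/(1−f), so D = Cmin,ss·Vd·(1−f)/f.
D = 5 × 98 × (1−f)/f ≈ 5 × 98 × 9.37474 ≈ 4593.62 mg.

4594 mg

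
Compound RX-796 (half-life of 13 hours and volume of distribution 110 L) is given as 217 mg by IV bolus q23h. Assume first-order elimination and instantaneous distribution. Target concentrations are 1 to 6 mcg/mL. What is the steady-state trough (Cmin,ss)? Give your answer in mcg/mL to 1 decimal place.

0.8 mcg/mL

Over one 23-h interval, 23/13 ≈ 1.7692 half-lives elapse, leaving f ≈ 0.2934 of each dose.
Single-dose peak C₀ = D/Vd = 217/110 ≈ 1.973 mcg/mL.
Steady-state trough Cmin,ss = C₀·f/(1−f) ≈ 1.973 × 0.2934/0.7066 ≈ 0.819 mcg/mL.
Trough 0.8 mcg/mL vs MEC 1 mcg/mL: subtherapeutic.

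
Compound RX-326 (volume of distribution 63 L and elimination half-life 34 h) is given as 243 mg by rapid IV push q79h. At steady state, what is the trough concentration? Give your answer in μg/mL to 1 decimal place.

1.0 μg/mL

Over one 79-h interval, 79/34 ≈ 2.3235 half-lives elapse, leaving f ≈ 0.1998 of each dose.
At steady state, accumulation factor R = 1/(1 − e^(−kτ)) ≈ 1.2497.
Single-dose peak C₀ = D/Vd = 243/63 ≈ 3.857 μg/mL.
Cmax,ss = C₀/(1 − f) ≈ 3.857/0.8002 ≈ 4.820 μg/mL.
One interval later, Cmin,ss = Cmax,ss·e^(−kτ) ≈ 4.820 × 0.1998 ≈ 0.963 μg/mL.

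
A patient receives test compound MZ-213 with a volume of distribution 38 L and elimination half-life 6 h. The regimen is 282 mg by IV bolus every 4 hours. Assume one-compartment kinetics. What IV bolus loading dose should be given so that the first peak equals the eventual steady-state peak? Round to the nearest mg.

762 mg

f = (1/2)^(4/6) ≈ 0.629961; accumulation ratio R = 1/(1−f) ≈ 2.70242.
Loading dose to hit Cmax,ss on first dose: D_load = D_maint·R ≈ 282 × 2.70242 ≈ 762.08 mg.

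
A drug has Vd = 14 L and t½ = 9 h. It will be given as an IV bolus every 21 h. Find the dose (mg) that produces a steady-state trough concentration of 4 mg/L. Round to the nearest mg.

τ/t½ = 21/9 ≈ 2.3333, so f = (1/2)^(21/9) ≈ 0.198425.
Cmin,ss = (D/Vd)·f/(1−f), so D = Cmin,ss·Vd·(1−f)/f.
D = 4 × 14 × (1−f)/f ≈ 4 × 14 × 4.03969 ≈ 226.22 mg.

226 mg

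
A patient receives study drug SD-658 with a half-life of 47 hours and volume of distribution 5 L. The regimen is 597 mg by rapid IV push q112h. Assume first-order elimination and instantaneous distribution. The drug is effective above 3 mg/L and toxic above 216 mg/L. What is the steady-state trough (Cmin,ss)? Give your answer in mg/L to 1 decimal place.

Over one 112-h interval, 112/47 ≈ 2.383 half-lives elapse, leaving f ≈ 0.1917 of each dose.
Single-dose peak C₀ = D/Vd = 597/5 ≈ 119.400 mg/L.
Steady-state trough Cmin,ss = C₀·f/(1−f) ≈ 119.400 × 0.1917/0.8083 ≈ 28.317 mg/L.
Trough 28.3 mg/L vs MEC 3 mg/L: adequate.

28.3 mg/L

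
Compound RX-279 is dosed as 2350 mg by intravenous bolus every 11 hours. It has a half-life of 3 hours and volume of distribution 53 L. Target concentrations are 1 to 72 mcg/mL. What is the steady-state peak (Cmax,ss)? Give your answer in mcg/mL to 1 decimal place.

48.1 mcg/mL

Over one 11-h interval, 11/3 ≈ 3.6667 half-lives elapse, leaving f ≈ 0.0787 of each dose.
At steady state, accumulation factor R = 1/(1 − e^(−kτ)) ≈ 1.0854.
Single-dose peak C₀ = D/Vd = 2350/53 ≈ 44.340 mcg/mL.
Steady-state peak Cmax,ss = C₀·R ≈ 44.340 × 1.0854 ≈ 48.127 mcg/mL.
Peak 48.1 mcg/mL vs MTC 72 mcg/mL: below toxic threshold.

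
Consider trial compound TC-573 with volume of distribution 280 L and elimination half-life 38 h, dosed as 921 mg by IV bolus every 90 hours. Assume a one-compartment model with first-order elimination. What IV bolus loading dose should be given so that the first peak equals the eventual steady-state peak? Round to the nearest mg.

1142 mg

f = (1/2)^(90/38) ≈ 0.193657; accumulation ratio R = 1/(1−f) ≈ 1.24017.
Loading dose to hit Cmax,ss on first dose: D_load = D_maint·R ≈ 921 × 1.24017 ≈ 1142.20 mg.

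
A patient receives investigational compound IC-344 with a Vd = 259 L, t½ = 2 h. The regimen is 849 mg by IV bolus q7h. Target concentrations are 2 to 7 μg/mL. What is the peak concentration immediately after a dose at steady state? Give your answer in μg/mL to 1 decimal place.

3.6 μg/mL

τ/t½ = 7/2 ≈ 3.5, so fraction remaining f = (1/2)^(7/2) ≈ 0.0884.
At steady state, accumulation factor R = 1/(1 − e^(−kτ)) ≈ 1.0970.
Single-dose peak C₀ = D/Vd = 849/259 ≈ 3.278 μg/mL.
Steady-state peak Cmax,ss = C₀·R ≈ 3.278 × 1.0970 ≈ 3.596 μg/mL.
Peak 3.6 μg/mL vs MTC 7 μg/mL: below toxic threshold.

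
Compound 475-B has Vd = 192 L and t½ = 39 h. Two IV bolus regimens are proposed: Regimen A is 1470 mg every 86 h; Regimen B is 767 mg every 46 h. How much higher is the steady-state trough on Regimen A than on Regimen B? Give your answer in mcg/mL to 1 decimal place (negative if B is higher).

-1.0 mcg/mL

Regimen A: f = (1/2)^(86/39) ≈ 0.2169; Cmin,ss = (1470/192)·f/(1−f) ≈ 2.121 mcg/mL.
Regimen B: f = (1/2)^(46/39) ≈ 0.4415; Cmin,ss = (767/192)·f/(1−f) ≈ 3.158 mcg/mL.
Difference ≈ 2.121 − 3.158 ≈ -1.037 mcg/mL.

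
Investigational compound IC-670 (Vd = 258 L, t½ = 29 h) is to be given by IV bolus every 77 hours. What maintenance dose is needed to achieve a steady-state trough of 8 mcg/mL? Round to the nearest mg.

10938 mg

τ/t½ = 77/29 ≈ 2.6552, so f = (1/2)^(77/29) ≈ 0.158750.
Cmin,ss = (D/Vd)·f/(1−f), so D = Cmin,ss·Vd·(1−f)/f.
D = 8 × 258 × (1−f)/f ≈ 8 × 258 × 5.29921 ≈ 10937.57 mg.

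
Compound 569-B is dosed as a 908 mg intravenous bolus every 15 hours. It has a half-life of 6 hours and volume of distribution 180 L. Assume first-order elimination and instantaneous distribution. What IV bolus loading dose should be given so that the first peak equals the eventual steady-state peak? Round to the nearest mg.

1103 mg

f = (1/2)^(15/6) ≈ 0.176777; accumulation ratio R = 1/(1−f) ≈ 1.21474.
Loading dose to hit Cmax,ss on first dose: D_load = D_maint·R ≈ 908 × 1.21474 ≈ 1102.98 mg.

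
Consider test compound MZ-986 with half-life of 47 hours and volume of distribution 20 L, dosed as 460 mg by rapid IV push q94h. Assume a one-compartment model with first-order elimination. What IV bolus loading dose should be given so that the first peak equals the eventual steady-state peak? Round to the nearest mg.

613 mg

f = (1/2)^(94/47) ≈ 0.250000; accumulation ratio R = 1/(1−f) ≈ 1.33333.
Loading dose to hit Cmax,ss on first dose: D_load = D_maint·R ≈ 460 × 1.33333 ≈ 613.33 mg.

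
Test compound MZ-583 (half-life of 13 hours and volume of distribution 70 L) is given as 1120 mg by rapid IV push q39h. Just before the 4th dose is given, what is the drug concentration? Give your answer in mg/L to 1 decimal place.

f = (1/2)^(τ/t½) = (1/2)^(39/13) ≈ 0.1250.
C₀ = D/Vd = 1120/70 ≈ 16.000 mg/L.
Before the 4th dose, 3 doses have been given. Superposition: Cmin = C₀·(f + f² + … + f^3).
≈ 16.000 × (0.1250 + 0.0156 + 0.0020) ≈ 16.000 × 0.1426 ≈ 2.282 mg/L.

2.3 mg/L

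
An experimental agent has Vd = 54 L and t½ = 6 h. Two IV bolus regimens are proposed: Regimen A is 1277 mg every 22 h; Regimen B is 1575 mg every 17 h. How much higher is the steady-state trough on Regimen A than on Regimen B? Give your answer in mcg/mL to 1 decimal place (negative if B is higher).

-2.7 mcg/mL

Regimen A: f = (1/2)^(22/6) ≈ 0.0787; Cmin,ss = (1277/54)·f/(1−f) ≈ 2.020 mcg/mL.
Regimen B: f = (1/2)^(17/6) ≈ 0.1403; Cmin,ss = (1575/54)·f/(1−f) ≈ 4.760 mcg/mL.
Difference ≈ 2.020 − 4.760 ≈ -2.740 mcg/mL.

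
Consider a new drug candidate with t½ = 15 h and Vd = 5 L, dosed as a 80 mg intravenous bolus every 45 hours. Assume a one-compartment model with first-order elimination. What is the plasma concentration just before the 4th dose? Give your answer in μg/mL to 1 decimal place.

f = (1/2)^(τ/t½) = (1/2)^(45/15) ≈ 0.1250.
C₀ = D/Vd = 80/5 ≈ 16.000 μg/mL.
Before the 4th dose, 3 doses have been given. Superposition: Cmin = C₀·(f + f² + … + f^3).
≈ 16.000 × (0.1250 + 0.0156 + 0.0020) ≈ 16.000 × 0.1426 ≈ 2.282 μg/mL.

2.3 μg/mL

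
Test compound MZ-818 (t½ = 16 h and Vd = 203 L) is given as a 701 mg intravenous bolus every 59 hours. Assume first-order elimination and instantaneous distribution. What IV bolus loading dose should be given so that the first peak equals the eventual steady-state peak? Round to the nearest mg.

760 mg

f = (1/2)^(59/16) ≈ 0.077616; accumulation ratio R = 1/(1−f) ≈ 1.08415.
Loading dose to hit Cmax,ss on first dose: D_load = D_maint·R ≈ 701 × 1.08415 ≈ 759.99 mg.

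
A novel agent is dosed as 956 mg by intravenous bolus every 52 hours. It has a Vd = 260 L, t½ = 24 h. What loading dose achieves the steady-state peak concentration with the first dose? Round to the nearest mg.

f = (1/2)^(52/24) ≈ 0.222725; accumulation ratio R = 1/(1−f) ≈ 1.28655.
Loading dose to hit Cmax,ss on first dose: D_load = D_maint·R ≈ 956 × 1.28655 ≈ 1229.94 mg.

1230 mg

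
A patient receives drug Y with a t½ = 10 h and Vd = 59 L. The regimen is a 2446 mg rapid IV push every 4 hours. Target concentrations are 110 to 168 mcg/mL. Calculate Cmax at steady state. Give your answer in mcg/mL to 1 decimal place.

171.2 mcg/mL

τ/t½ = 4/10 ≈ 0.4, so fraction remaining f = (1/2)^(4/10) ≈ 0.7579.
At steady state, accumulation factor R = 1/(1 − e^(−kτ)) ≈ 4.1305.
Each bolus raises the concentration by D/Vd = 2446/59 ≈ 41.458 mcg/mL.
Steady-state peak Cmax,ss = C₀·R ≈ 41.458 × 4.1305 ≈ 171.242 mcg/mL.
Peak 171.2 mcg/mL vs MTC 168 mcg/mL: exceeds toxic threshold.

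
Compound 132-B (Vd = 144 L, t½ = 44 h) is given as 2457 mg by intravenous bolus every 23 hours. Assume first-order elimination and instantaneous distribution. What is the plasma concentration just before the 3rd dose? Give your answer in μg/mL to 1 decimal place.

20.1 μg/mL

f = (1/2)^(τ/t½) = (1/2)^(23/44) ≈ 0.6961.
C₀ = D/Vd = 2457/144 ≈ 17.062 μg/mL.
Before the 3rd dose, 2 doses have been given. Superposition: Cmin = C₀·(f + f²).
≈ 17.062 × (0.6961 + 0.4846) ≈ 17.062 × 1.1807 ≈ 20.145 μg/mL.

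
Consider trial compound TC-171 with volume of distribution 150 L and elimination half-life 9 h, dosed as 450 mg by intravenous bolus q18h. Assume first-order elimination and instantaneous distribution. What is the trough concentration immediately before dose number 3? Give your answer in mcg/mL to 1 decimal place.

f = (1/2)^(τ/t½) = (1/2)^(18/9) ≈ 0.2500.
C₀ = D/Vd = 450/150 ≈ 3.000 mcg/mL.
Before the 3rd dose, 2 doses have been given. Superposition: Cmin = C₀·(f + f²).
≈ 3.000 × (0.2500 + 0.0625) ≈ 3.000 × 0.3125 ≈ 0.938 mcg/mL.

0.9 mcg/mL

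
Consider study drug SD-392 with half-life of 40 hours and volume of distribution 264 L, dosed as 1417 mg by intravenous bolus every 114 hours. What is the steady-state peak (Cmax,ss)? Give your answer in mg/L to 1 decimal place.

k = ln2/t½ = ln2/40 ≈ 0.017329 h⁻¹; fraction remaining f = e^(−kτ) = e^(−0.017329×114) ≈ 0.1387.
Accumulation ratio R = 1/(1 − f) ≈ 1/0.8613 ≈ 1.1610.
Single-dose peak C₀ = D/Vd = 1417/264 ≈ 5.367 mg/L.
Steady-state peak Cmax,ss = C₀·R ≈ 5.367 × 1.1610 ≈ 6.231 mg/L.

6.2 mg/L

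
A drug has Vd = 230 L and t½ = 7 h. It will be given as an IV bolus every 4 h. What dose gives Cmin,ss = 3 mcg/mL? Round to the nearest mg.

335 mg

τ/t½ = 4/7 ≈ 0.57143, so f = (1/2)^(4/7) ≈ 0.672950.
Cmin,ss = (D/Vd)·f/(1−f), so D = Cmin,ss·Vd·(1−f)/f.
D = 3 × 230 × (1−f)/f ≈ 3 × 230 × 0.48599 ≈ 335.33 mg.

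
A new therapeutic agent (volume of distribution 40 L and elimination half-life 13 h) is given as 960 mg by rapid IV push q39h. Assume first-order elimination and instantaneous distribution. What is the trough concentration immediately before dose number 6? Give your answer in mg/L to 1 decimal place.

f = (1/2)^(τ/t½) = (1/2)^(39/13) ≈ 0.1250.
C₀ = D/Vd = 960/40 ≈ 24.000 mg/L.
Before the 6th dose, 5 doses have been given. Superposition: Cmin = C₀·(f + f² + … + f^5).
≈ 24.000 × (0.1250 + 0.0156 + 0.0020 + 0.0002 + 0.0000) ≈ 24.000 × 0.1428 ≈ 3.427 mg/L.

3.4 mg/L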